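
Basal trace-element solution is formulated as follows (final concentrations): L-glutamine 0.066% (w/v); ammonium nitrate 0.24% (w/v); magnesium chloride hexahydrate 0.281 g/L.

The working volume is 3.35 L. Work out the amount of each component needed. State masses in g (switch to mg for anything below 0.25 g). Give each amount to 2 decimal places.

L-glutamine 2.21 g; ammonium nitrate 8.04 g; magnesium chloride hexahydrate 0.94 g

Scale factor relative to 1 L: 3.35.
L-glutamine: 0.066 g per 100 mL × 3350 mL ÷ 100 = 2.21 g
ammonium nitrate: 0.24 g per 100 mL × 3350 mL ÷ 100 = 8.04 g
magnesium chloride hexahydrate: 0.281 g/L × 3.35 L = 0.94 g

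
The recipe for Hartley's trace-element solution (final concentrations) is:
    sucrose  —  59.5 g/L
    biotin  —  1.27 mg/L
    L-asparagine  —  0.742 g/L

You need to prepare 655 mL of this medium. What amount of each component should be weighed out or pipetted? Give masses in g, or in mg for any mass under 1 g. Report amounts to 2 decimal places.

sucrose 38.97 g; biotin 0.83 mg; L-asparagine 486.01 mg

Target volume = 655 mL = 0.655 L.
sucrose: 59.5 g/L × 0.655 L = 38.97 g
biotin: 1.27 mg/L × 0.655 L = 0.83 mg
L-asparagine: 0.742 g/L × 0.655 L = 0.48601 g = 486.01 mg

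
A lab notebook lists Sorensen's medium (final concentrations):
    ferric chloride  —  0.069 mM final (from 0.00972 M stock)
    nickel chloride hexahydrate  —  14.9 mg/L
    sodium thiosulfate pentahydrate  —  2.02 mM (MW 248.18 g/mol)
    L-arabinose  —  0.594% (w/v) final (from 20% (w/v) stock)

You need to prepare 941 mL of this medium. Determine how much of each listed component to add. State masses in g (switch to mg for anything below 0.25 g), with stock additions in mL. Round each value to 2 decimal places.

Scale factor relative to 1 L: 0.941.
ferric chloride: dilute stock: 0.069 mM × 941 mL ÷ 9.72 mM = 6.68 mL
nickel chloride hexahydrate: 14.9 mg/L × 0.941 L = 14.02 mg
sodium thiosulfate pentahydrate: 2.02 mmol/L × 248.18 g/mol × 0.941 L ÷ 1000 = 0.47 g
L-arabinose: C1V1 = C2V2 → 0.594% ÷ 20% × 941 mL = 27.95 mL

ferric chloride 6.68 mL; nickel chloride hexahydrate 14.02 mg; sodium thiosulfate pentahydrate 0.47 g; L-arabinose 27.95 mL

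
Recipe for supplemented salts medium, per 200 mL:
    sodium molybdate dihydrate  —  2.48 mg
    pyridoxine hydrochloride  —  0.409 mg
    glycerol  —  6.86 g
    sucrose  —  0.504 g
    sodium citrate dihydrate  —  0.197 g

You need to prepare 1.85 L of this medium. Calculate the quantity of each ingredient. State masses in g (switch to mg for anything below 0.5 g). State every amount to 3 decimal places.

Scale factor = 1850 mL / 200 mL = 9.25.
sodium molybdate dihydrate: 2.48 mg × (1850 mL / 200 mL) = 22.940 mg
pyridoxine hydrochloride: 0.409 mg × (1850 mL / 200 mL) = 3.783 mg
glycerol: 6.86 g × (1850 mL / 200 mL) = 63.455 g
sucrose: 0.504 g × (1850 mL / 200 mL) = 4.662 g
sodium citrate dihydrate: 0.197 g × (1850 mL / 200 mL) = 1.822 g

sodium molybdate dihydrate 22.940 mg; pyridoxine hydrochloride 3.783 mg; glycerol 63.455 g; sucrose 4.662 g; sodium citrate dihydrate 1.822 g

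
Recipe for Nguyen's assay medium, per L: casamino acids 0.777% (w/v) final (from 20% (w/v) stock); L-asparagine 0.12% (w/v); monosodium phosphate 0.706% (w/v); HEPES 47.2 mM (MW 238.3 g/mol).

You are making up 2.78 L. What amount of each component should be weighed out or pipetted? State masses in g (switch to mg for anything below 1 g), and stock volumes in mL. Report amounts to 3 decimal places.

casamino acids 108.003 mL; L-asparagine 3.336 g; monosodium phosphate 19.627 g; HEPES 31.269 g

Scale factor relative to 1 L: 2.78.
casamino acids: V = C2·V2/C1 = 0.777% ÷ 20% × 2780 mL = 108.003 mL
L-asparagine: 0.12 g per 100 mL × 2780 mL ÷ 100 = 3.336 g
monosodium phosphate: 0.706% w/v = 7.06 g/L → 7.06 × 2.78 L = 19.627 g
HEPES: 47.2 mmol/L × 238.3 g/mol × 2.78 L ÷ 1000 = 31.269 g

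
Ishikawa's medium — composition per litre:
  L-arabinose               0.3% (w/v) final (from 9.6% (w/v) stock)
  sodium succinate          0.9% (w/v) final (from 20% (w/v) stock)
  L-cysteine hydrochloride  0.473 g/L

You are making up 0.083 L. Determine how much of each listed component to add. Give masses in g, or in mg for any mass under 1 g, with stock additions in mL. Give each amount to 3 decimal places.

Scale factor relative to 1 L: 0.083.
L-arabinose: C1V1 = C2V2 → 0.3% ÷ 9.6% × 83 mL = 2.594 mL
sodium succinate: V = C2·V2/C1 = 0.9% ÷ 20% × 83 mL = 3.735 mL
L-cysteine hydrochloride: 0.473 g/L × 0.083 L = 0.039259 g = 39.259 mg

L-arabinose 2.594 mL; sodium succinate 3.735 mL; L-cysteine hydrochloride 39.259 mg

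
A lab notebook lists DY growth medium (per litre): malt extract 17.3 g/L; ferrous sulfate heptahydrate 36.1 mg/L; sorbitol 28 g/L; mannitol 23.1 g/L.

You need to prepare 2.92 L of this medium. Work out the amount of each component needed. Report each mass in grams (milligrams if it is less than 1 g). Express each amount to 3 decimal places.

malt extract 50.516 g; ferrous sulfate heptahydrate 105.412 mg; sorbitol 81.760 g; mannitol 67.452 g

Scale factor relative to 1 L: 2.92.
malt extract: 17.3 g/L × 2.92 L = 50.516 g
ferrous sulfate heptahydrate: 36.1 mg/L × 2.92 L = 105.412 mg
sorbitol: 28 g/L × 2.92 L = 81.760 g
mannitol: 23.1 g/L × 2.92 L = 67.452 g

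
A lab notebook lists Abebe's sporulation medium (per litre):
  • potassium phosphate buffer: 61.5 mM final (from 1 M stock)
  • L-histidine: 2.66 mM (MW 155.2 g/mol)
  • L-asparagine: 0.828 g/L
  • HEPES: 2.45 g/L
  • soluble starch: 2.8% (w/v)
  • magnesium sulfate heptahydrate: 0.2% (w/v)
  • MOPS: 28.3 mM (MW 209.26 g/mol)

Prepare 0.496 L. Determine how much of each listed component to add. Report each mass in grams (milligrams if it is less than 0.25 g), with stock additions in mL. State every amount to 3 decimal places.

Scale factor relative to 1 L: 0.496.
potassium phosphate buffer: V = C2·V2/C1 = 61.5 mM × 496 mL ÷ 1000 mM = 30.504 mL
L-histidine: 2.66 mmol/L × 155.2 mg/mmol × 0.496 L = 204.765 mg
L-asparagine: 0.828 g/L × 0.496 L = 0.411 g
HEPES: 2.45 g/L × 0.496 L = 1.215 g
soluble starch: 2.8 g per 100 mL × 496 mL ÷ 100 = 13.888 g
magnesium sulfate heptahydrate: 0.2 g per 100 mL × 496 mL ÷ 100 = 0.992 g
MOPS: 28.3 mmol/L × 209.26 g/mol × 0.496 L ÷ 1000 = 2.937 g

potassium phosphate buffer 30.504 mL; L-histidine 204.765 mg; L-asparagine 0.411 g; HEPES 1.215 g; soluble starch 13.888 g; magnesium sulfate heptahydrate 0.992 g; MOPS 2.937 g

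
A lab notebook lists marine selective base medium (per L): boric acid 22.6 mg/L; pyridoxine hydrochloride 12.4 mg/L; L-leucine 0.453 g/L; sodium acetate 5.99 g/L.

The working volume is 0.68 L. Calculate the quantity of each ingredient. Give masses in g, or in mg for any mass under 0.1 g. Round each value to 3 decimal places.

Working volume: 0.68 L.
boric acid: 22.6 mg/L × 0.68 L = 15.368 mg
pyridoxine hydrochloride: 12.4 mg/L × 0.68 L = 8.432 mg
L-leucine: 0.453 g/L × 0.68 L = 0.308 g
sodium acetate: 5.99 g/L × 0.68 L = 4.073 g

boric acid 15.368 mg; pyridoxine hydrochloride 8.432 mg; L-leucine 0.308 g; sodium acetate 4.073 g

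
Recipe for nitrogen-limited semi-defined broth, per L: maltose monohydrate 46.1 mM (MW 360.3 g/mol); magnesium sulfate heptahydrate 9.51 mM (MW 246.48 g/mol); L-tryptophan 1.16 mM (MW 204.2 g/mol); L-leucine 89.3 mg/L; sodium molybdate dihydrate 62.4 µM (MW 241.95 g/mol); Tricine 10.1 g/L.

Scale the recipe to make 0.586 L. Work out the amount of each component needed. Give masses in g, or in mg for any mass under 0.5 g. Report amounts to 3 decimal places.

maltose monohydrate 9.733 g; magnesium sulfate heptahydrate 1.374 g; L-tryptophan 138.807 mg; L-leucine 52.330 mg; sodium molybdate dihydrate 8.847 mg; Tricine 5.919 g

Working volume: 0.586 L.
maltose monohydrate: 46.1 mmol/L × 360.3 g/mol × 0.586 L ÷ 1000 = 9.733 g
magnesium sulfate heptahydrate: 9.51 mmol/L × 246.48 g/mol × 0.586 L ÷ 1000 = 1.374 g
L-tryptophan: 1.16 mmol/L × 204.2 mg/mmol × 0.586 L = 138.807 mg
L-leucine: 89.3 mg/L × 0.586 L = 52.330 mg
sodium molybdate dihydrate: 62.4 µmol/L × 241.95 g/mol × 0.586 L ÷ 1000 = 8.847 mg
Tricine: 10.1 g/L × 0.586 L = 5.919 g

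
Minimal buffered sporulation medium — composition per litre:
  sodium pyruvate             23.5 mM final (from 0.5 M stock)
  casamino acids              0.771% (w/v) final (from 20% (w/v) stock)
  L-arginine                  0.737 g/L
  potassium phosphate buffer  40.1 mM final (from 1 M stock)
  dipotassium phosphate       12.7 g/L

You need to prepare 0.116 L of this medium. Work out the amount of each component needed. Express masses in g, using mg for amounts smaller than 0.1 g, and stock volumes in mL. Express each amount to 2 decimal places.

sodium pyruvate 5.45 mL; casamino acids 4.47 mL; L-arginine 85.49 mg; potassium phosphate buffer 4.65 mL; dipotassium phosphate 1.47 g

Working volume: 0.116 L.
sodium pyruvate: C1V1 = C2V2 → 23.5 mM × 116 mL ÷ 500 mM = 5.45 mL
casamino acids: C1V1 = C2V2 → 0.771% ÷ 20% × 116 mL = 4.47 mL
L-arginine: 0.737 g/L × 0.116 L = 0.085492 g = 85.49 mg
potassium phosphate buffer: V = C2·V2/C1 = 40.1 mM × 116 mL ÷ 1000 mM = 4.65 mL
dipotassium phosphate: 12.7 g/L × 0.116 L = 1.47 g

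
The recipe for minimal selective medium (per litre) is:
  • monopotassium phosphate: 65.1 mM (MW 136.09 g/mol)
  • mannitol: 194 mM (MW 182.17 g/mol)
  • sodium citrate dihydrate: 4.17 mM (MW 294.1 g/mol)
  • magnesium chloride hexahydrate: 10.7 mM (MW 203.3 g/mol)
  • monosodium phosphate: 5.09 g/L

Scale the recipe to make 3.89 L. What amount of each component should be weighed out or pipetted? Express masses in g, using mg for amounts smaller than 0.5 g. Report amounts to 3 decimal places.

Working volume: 3.89 L.
monopotassium phosphate: 65.1 mmol/L × 136.09 g/mol × 3.89 L ÷ 1000 = 34.463 g
mannitol: 194 mmol/L × 182.17 g/mol × 3.89 L ÷ 1000 = 137.476 g
sodium citrate dihydrate: 4.17 mmol/L × 294.1 g/mol × 3.89 L ÷ 1000 = 4.771 g
magnesium chloride hexahydrate: 10.7 mmol/L × 203.3 g/mol × 3.89 L ÷ 1000 = 8.462 g
monosodium phosphate: 5.09 g/L × 3.89 L = 19.800 g

monopotassium phosphate 34.463 g; mannitol 137.476 g; sodium citrate dihydrate 4.771 g; magnesium chloride hexahydrate 8.462 g; monosodium phosphate 19.800 g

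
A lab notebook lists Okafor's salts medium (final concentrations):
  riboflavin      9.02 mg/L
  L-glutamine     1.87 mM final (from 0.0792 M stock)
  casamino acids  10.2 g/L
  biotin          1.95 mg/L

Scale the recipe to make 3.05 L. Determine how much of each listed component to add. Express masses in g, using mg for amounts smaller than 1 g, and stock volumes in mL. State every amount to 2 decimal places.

Scale factor relative to 1 L: 3.05.
riboflavin: 9.02 mg/L × 3.05 L = 27.51 mg
L-glutamine: V = C2·V2/C1 = 1.87 mM × 3050 mL ÷ 79.2 mM = 72.01 mL
casamino acids: 10.2 g/L × 3.05 L = 31.11 g
biotin: 1.95 mg/L × 3.05 L = 5.95 mg

riboflavin 27.51 mg; L-glutamine 72.01 mL; casamino acids 31.11 g; biotin 5.95 mg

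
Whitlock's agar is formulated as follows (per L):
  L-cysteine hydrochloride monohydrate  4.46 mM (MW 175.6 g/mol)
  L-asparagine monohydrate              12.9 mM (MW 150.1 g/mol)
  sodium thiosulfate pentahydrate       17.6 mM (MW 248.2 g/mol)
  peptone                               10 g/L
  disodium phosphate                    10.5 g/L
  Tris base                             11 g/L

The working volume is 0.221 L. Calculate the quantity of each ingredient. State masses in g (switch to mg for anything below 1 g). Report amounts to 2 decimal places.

L-cysteine hydrochloride monohydrate 173.08 mg; L-asparagine monohydrate 427.92 mg; sodium thiosulfate pentahydrate 965.40 mg; peptone 2.21 g; disodium phosphate 2.32 g; Tris base 2.43 g

Scale factor relative to 1 L: 0.221.
L-cysteine hydrochloride monohydrate: 4.46 mmol/L × 175.6 mg/mmol × 0.221 L = 173.08 mg
L-asparagine monohydrate: 12.9 mmol/L × 150.1 mg/mmol × 0.221 L = 427.92 mg
sodium thiosulfate pentahydrate: 17.6 mmol/L × 248.2 mg/mmol × 0.221 L = 965.40 mg
peptone: 10 g/L × 0.221 L = 2.21 g
disodium phosphate: 10.5 g/L × 0.221 L = 2.32 g
Tris base: 11 g/L × 0.221 L = 2.43 g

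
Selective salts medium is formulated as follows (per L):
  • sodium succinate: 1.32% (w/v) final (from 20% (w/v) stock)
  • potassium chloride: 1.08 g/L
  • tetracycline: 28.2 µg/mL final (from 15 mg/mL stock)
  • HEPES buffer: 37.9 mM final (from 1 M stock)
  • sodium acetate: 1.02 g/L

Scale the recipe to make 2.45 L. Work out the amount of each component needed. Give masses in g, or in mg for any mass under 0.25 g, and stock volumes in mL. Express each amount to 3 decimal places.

Scale factor relative to 1 L: 2.45.
sodium succinate: V = C2·V2/C1 = 1.32% ÷ 20% × 2450 mL = 161.700 mL
potassium chloride: 1.08 g/L × 2.45 L = 2.646 g
tetracycline: V = C2·V2/C1 = 28.2 µg/mL × 2450 mL ÷ 15000 µg/mL = 4.606 mL
HEPES buffer: C1V1 = C2V2 → 37.9 mM × 2450 mL ÷ 1000 mM = 92.855 mL
sodium acetate: 1.02 g/L × 2.45 L = 2.499 g

sodium succinate 161.700 mL; potassium chloride 2.646 g; tetracycline 4.606 mL; HEPES buffer 92.855 mL; sodium acetate 2.499 g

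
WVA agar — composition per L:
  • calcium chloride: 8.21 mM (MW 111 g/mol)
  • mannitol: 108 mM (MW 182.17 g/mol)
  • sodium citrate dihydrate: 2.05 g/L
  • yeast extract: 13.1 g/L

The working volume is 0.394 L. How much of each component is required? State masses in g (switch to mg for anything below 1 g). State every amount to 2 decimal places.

Scale factor relative to 1 L: 0.394.
calcium chloride: 8.21 mmol/L × 111 mg/mmol × 0.394 L = 359.06 mg
mannitol: 108 mmol/L × 182.17 g/mol × 0.394 L ÷ 1000 = 7.75 g
sodium citrate dihydrate: 2.05 g/L × 0.394 L = 0.8077 g = 807.70 mg
yeast extract: 13.1 g/L × 0.394 L = 5.16 g

calcium chloride 359.06 mg; mannitol 7.75 g; sodium citrate dihydrate 807.70 mg; yeast extract 5.16 g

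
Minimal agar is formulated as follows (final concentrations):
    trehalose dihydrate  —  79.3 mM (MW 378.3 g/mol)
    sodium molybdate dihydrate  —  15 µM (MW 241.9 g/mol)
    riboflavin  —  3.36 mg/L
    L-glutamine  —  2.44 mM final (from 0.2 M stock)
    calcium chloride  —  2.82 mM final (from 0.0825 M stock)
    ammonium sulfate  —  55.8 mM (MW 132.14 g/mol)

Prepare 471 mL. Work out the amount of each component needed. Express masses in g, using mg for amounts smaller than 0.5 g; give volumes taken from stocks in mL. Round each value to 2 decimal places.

Scale factor relative to 1 L: 0.471.
trehalose dihydrate: 79.3 mmol/L × 378.3 g/mol × 0.471 L ÷ 1000 = 14.13 g
sodium molybdate dihydrate: 15 µmol/L × 241.9 g/mol × 0.471 L ÷ 1000 = 1.71 mg
riboflavin: 3.36 mg/L × 0.471 L = 1.58 mg
L-glutamine: V = C2·V2/C1 = 2.44 mM × 471 mL ÷ 200 mM = 5.75 mL
calcium chloride: dilute stock: 2.82 mM × 471 mL ÷ 82.5 mM = 16.10 mL
ammonium sulfate: 55.8 mmol/L × 132.14 g/mol × 0.471 L ÷ 1000 = 3.47 g

trehalose dihydrate 14.13 g; sodium molybdate dihydrate 1.71 mg; riboflavin 1.58 mg; L-glutamine 5.75 mL; calcium chloride 16.10 mL; ammonium sulfate 3.47 g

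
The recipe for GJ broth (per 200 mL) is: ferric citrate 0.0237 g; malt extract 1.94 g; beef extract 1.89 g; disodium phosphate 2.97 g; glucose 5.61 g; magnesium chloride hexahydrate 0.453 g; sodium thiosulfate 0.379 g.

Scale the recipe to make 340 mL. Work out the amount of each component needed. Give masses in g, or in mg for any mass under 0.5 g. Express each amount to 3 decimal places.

Ratio of target to recipe volume: 340 / 200 = 1.7.
ferric citrate: 0.0237 g × (340 mL / 200 mL) = 0.04029 g = 40.290 mg
malt extract: 1.94 g × (340 mL / 200 mL) = 3.298 g
beef extract: 1.89 g × (340 mL / 200 mL) = 3.213 g
disodium phosphate: 2.97 g × (340 mL / 200 mL) = 5.049 g
glucose: 5.61 g × (340 mL / 200 mL) = 9.537 g
magnesium chloride hexahydrate: 0.453 g × (340 mL / 200 mL) = 0.770 g
sodium thiosulfate: 0.379 g × (340 mL / 200 mL) = 0.644 g

ferric citrate 40.290 mg; malt extract 3.298 g; beef extract 3.213 g; disodium phosphate 5.049 g; glucose 9.537 g; magnesium chloride hexahydrate 0.770 g; sodium thiosulfate 0.644 g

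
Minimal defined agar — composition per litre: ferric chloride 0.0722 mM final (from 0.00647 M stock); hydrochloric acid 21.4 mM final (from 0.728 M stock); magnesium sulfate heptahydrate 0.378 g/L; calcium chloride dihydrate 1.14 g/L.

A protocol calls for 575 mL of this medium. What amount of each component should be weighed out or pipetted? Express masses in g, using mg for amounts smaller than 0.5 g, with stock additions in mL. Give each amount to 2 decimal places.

ferric chloride 6.42 mL; hydrochloric acid 16.90 mL; magnesium sulfate heptahydrate 217.35 mg; calcium chloride dihydrate 0.66 g

Working volume: 575 mL = 0.575 L.
ferric chloride: V = C2·V2/C1 = 0.0722 mM × 575 mL ÷ 6.47 mM = 6.42 mL
hydrochloric acid: V = C2·V2/C1 = 21.4 mM × 575 mL ÷ 728 mM = 16.90 mL
magnesium sulfate heptahydrate: 0.378 g/L × 0.575 L = 0.21735 g = 217.35 mg
calcium chloride dihydrate: 1.14 g/L × 0.575 L = 0.66 g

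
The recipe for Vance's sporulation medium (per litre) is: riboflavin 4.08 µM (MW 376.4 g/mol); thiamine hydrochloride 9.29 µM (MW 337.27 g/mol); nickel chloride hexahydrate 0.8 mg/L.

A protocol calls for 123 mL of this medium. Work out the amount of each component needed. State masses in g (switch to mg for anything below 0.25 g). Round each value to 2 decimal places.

riboflavin 0.19 mg; thiamine hydrochloride 0.39 mg; nickel chloride hexahydrate 0.10 mg

Working volume: 123 mL = 0.123 L.
riboflavin: 4.08 µmol/L × 376.4 g/mol × 0.123 L ÷ 1000 = 0.19 mg
thiamine hydrochloride: 9.29 µmol/L × 337.27 g/mol × 0.123 L ÷ 1000 = 0.39 mg
nickel chloride hexahydrate: 0.8 mg/L × 0.123 L = 0.10 mg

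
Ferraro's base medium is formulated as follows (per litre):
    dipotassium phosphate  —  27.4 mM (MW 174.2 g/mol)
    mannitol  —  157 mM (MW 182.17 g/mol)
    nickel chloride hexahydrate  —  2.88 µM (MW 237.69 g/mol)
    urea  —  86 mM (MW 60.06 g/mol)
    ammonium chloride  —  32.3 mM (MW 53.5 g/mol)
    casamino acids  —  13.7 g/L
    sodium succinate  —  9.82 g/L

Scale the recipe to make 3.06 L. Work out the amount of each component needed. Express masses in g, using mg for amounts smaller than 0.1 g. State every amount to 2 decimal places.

Scale factor relative to 1 L: 3.06.
dipotassium phosphate: 27.4 mmol/L × 174.2 g/mol × 3.06 L ÷ 1000 = 14.61 g
mannitol: 157 mmol/L × 182.17 g/mol × 3.06 L ÷ 1000 = 87.52 g
nickel chloride hexahydrate: 2.88 µmol/L × 237.69 g/mol × 3.06 L ÷ 1000 = 2.09 mg
urea: 86 mmol/L × 60.06 g/mol × 3.06 L ÷ 1000 = 15.81 g
ammonium chloride: 32.3 mmol/L × 53.5 g/mol × 3.06 L ÷ 1000 = 5.29 g
casamino acids: 13.7 g/L × 3.06 L = 41.92 g
sodium succinate: 9.82 g/L × 3.06 L = 30.05 g

dipotassium phosphate 14.61 g; mannitol 87.52 g; nickel chloride hexahydrate 2.09 mg; urea 15.81 g; ammonium chloride 5.29 g; casamino acids 41.92 g; sodium succinate 30.05 g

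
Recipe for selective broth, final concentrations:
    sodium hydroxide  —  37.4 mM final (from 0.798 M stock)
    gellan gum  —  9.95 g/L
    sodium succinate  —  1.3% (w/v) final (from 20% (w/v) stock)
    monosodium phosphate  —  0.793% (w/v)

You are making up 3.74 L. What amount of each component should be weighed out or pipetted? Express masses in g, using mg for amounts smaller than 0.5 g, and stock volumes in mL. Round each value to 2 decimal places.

Working volume: 3.74 L.
sodium hydroxide: C1V1 = C2V2 → 37.4 mM × 3740 mL ÷ 798 mM = 175.28 mL
gellan gum: 9.95 g/L × 3.74 L = 37.21 g
sodium succinate: dilute stock: 1.3% ÷ 20% × 3740 mL = 243.10 mL
monosodium phosphate: 0.793 g per 100 mL × 3740 mL ÷ 100 = 29.66 g

sodium hydroxide 175.28 mL; gellan gum 37.21 g; sodium succinate 243.10 mL; monosodium phosphate 29.66 g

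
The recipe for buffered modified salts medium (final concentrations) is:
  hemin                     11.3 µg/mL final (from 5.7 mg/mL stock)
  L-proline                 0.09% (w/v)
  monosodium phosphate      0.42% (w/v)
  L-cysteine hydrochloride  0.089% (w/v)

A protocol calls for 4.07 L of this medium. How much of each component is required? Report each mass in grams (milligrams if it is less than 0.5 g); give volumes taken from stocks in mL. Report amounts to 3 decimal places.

Scale factor relative to 1 L: 4.07.
hemin: dilute stock: 11.3 µg/mL × 4070 mL ÷ 5700 µg/mL = 8.069 mL
L-proline: 0.09% w/v = 0.9 g/L → 0.9 × 4.07 L = 3.663 g
monosodium phosphate: 0.42 g per 100 mL × 4070 mL ÷ 100 = 17.094 g
L-cysteine hydrochloride: 0.089% w/v = 0.89 g/L → 0.89 × 4.07 L = 3.622 g

hemin 8.069 mL; L-proline 3.663 g; monosodium phosphate 17.094 g; L-cysteine hydrochloride 3.622 g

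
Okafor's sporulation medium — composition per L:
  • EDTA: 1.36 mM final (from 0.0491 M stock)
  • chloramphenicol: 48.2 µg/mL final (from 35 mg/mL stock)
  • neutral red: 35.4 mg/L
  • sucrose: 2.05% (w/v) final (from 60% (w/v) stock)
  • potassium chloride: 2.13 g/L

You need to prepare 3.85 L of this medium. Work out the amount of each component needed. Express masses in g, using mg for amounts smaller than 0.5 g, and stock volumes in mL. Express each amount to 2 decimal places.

Working volume: 3.85 L.
EDTA: dilute stock: 1.36 mM × 3850 mL ÷ 49.1 mM = 106.64 mL
chloramphenicol: C1V1 = C2V2 → 48.2 µg/mL × 3850 mL ÷ 35000 µg/mL = 5.30 mL
neutral red: 35.4 mg/L × 3.85 L = 136.29 mg
sucrose: dilute stock: 2.05% ÷ 60% × 3850 mL = 131.54 mL
potassium chloride: 2.13 g/L × 3.85 L = 8.20 g

EDTA 106.64 mL; chloramphenicol 5.30 mL; neutral red 136.29 mg; sucrose 131.54 mL; potassium chloride 8.20 g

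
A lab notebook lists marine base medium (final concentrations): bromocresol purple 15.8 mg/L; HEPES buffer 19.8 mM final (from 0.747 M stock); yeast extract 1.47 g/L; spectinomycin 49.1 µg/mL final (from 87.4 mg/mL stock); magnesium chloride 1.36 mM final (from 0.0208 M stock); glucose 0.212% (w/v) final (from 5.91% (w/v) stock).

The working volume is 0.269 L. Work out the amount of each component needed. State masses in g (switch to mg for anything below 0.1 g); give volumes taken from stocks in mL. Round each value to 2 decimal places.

bromocresol purple 4.25 mg; HEPES buffer 7.13 mL; yeast extract 0.40 g; spectinomycin 0.15 mL; magnesium chloride 17.59 mL; glucose 9.65 mL

Scale factor relative to 1 L: 0.269.
bromocresol purple: 15.8 mg/L × 0.269 L = 4.25 mg
HEPES buffer: C1V1 = C2V2 → 19.8 mM × 269 mL ÷ 747 mM = 7.13 mL
yeast extract: 1.47 g/L × 0.269 L = 0.40 g
spectinomycin: V = C2·V2/C1 = 49.1 µg/mL × 269 mL ÷ 87400 µg/mL = 0.15 mL
magnesium chloride: dilute stock: 1.36 mM × 269 mL ÷ 20.8 mM = 17.59 mL
glucose: V = C2·V2/C1 = 0.212% ÷ 5.91% × 269 mL = 9.65 mL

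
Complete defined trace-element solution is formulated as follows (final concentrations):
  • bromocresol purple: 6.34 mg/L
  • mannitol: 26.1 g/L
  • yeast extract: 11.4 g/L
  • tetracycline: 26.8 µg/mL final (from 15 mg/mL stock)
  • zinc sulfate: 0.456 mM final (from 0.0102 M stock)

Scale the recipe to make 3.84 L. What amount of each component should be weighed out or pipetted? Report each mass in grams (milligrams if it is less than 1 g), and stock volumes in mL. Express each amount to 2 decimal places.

Scale factor relative to 1 L: 3.84.
bromocresol purple: 6.34 mg/L × 3.84 L = 24.35 mg
mannitol: 26.1 g/L × 3.84 L = 100.22 g
yeast extract: 11.4 g/L × 3.84 L = 43.78 g
tetracycline: V = C2·V2/C1 = 26.8 µg/mL × 3840 mL ÷ 15000 µg/mL = 6.86 mL
zinc sulfate: V = C2·V2/C1 = 0.456 mM × 3840 mL ÷ 10.2 mM = 171.67 mL

bromocresol purple 24.35 mg; mannitol 100.22 g; yeast extract 43.78 g; tetracycline 6.86 mL; zinc sulfate 171.67 mL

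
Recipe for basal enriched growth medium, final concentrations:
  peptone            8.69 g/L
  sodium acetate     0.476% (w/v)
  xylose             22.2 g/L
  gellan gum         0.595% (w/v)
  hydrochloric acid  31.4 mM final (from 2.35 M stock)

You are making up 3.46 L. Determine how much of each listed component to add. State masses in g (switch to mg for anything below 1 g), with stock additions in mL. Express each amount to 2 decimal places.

Scale factor relative to 1 L: 3.46.
peptone: 8.69 g/L × 3.46 L = 30.07 g
sodium acetate: 0.476% w/v = 4.76 g/L → 4.76 × 3.46 L = 16.47 g
xylose: 22.2 g/L × 3.46 L = 76.81 g
gellan gum: 0.595% w/v = 5.95 g/L → 5.95 × 3.46 L = 20.59 g
hydrochloric acid: dilute stock: 31.4 mM × 3460 mL ÷ 2350 mM = 46.23 mL

peptone 30.07 g; sodium acetate 16.47 g; xylose 76.81 g; gellan gum 20.59 g; hydrochloric acid 46.23 mL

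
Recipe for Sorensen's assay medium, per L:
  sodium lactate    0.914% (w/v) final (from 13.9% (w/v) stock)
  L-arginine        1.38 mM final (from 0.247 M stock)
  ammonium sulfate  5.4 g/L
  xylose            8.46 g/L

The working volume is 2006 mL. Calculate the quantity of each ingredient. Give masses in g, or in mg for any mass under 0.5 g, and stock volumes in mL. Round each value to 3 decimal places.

sodium lactate 131.905 mL; L-arginine 11.208 mL; ammonium sulfate 10.832 g; xylose 16.971 g

Working volume: 2006 mL = 2.006 L.
sodium lactate: dilute stock: 0.914% ÷ 13.9% × 2006 mL = 131.905 mL
L-arginine: dilute stock: 1.38 mM × 2006 mL ÷ 247 mM = 11.208 mL
ammonium sulfate: 5.4 g/L × 2.006 L = 10.832 g
xylose: 8.46 g/L × 2.006 L = 16.971 g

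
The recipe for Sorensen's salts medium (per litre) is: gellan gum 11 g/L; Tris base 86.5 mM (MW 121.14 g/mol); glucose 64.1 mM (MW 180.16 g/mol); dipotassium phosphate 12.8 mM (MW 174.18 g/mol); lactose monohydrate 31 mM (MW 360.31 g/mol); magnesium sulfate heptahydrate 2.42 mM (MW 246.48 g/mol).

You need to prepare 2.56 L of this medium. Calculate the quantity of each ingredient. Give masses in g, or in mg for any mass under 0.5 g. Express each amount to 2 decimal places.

gellan gum 28.16 g; Tris base 26.83 g; glucose 29.56 g; dipotassium phosphate 5.71 g; lactose monohydrate 28.59 g; magnesium sulfate heptahydrate 1.53 g

Working volume: 2.56 L.
gellan gum: 11 g/L × 2.56 L = 28.16 g
Tris base: 86.5 mmol/L × 121.14 g/mol × 2.56 L ÷ 1000 = 26.83 g
glucose: 64.1 mmol/L × 180.16 g/mol × 2.56 L ÷ 1000 = 29.56 g
dipotassium phosphate: 12.8 mmol/L × 174.18 g/mol × 2.56 L ÷ 1000 = 5.71 g
lactose monohydrate: 31 mmol/L × 360.31 g/mol × 2.56 L ÷ 1000 = 28.59 g
magnesium sulfate heptahydrate: 2.42 mmol/L × 246.48 g/mol × 2.56 L ÷ 1000 = 1.53 g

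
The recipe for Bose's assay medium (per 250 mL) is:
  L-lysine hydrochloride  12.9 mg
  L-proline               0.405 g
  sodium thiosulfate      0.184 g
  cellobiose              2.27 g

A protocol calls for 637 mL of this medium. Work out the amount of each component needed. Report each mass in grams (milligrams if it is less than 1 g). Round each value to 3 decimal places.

L-lysine hydrochloride 32.869 mg; L-proline 1.032 g; sodium thiosulfate 468.832 mg; cellobiose 5.784 g

Ratio of target to recipe volume: 637 / 250 = 2.548.
L-lysine hydrochloride: 12.9 mg × (637 mL / 250 mL) = 32.869 mg
L-proline: 0.405 g × (637 mL / 250 mL) = 1.032 g
sodium thiosulfate: 0.184 g × (637 mL / 250 mL) = 0.468832 g = 468.832 mg
cellobiose: 2.27 g × (637 mL / 250 mL) = 5.784 g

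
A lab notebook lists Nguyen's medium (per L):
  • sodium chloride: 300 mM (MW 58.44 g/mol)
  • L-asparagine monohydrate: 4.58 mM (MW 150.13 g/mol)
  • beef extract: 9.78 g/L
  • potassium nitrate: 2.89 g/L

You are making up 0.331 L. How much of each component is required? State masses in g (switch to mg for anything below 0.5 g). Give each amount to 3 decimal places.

Working volume: 0.331 L.
sodium chloride: 300 mmol/L × 58.44 g/mol × 0.331 L ÷ 1000 = 5.803 g
L-asparagine monohydrate: 4.58 mmol/L × 150.13 mg/mmol × 0.331 L = 227.594 mg
beef extract: 9.78 g/L × 0.331 L = 3.237 g
potassium nitrate: 2.89 g/L × 0.331 L = 0.957 g

sodium chloride 5.803 g; L-asparagine monohydrate 227.594 mg; beef extract 3.237 g; potassium nitrate 0.957 g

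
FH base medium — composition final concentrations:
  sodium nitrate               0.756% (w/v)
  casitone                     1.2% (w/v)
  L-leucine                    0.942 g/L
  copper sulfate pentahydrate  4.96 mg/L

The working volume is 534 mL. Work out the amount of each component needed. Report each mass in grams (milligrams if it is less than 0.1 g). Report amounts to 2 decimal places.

sodium nitrate 4.04 g; casitone 6.41 g; L-leucine 0.50 g; copper sulfate pentahydrate 2.65 mg

Working volume: 534 mL = 0.534 L.
sodium nitrate: 0.756 g per 100 mL × 534 mL ÷ 100 = 4.04 g
casitone: 1.2% w/v = 12 g/L → 12 × 0.534 L = 6.41 g
L-leucine: 0.942 g/L × 0.534 L = 0.50 g
copper sulfate pentahydrate: 4.96 mg/L × 0.534 L = 2.65 mg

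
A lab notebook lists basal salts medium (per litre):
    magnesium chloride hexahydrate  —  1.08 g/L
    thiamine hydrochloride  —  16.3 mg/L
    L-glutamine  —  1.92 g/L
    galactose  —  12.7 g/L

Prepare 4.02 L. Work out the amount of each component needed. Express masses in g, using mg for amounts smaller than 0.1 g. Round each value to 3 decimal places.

magnesium chloride hexahydrate 4.342 g; thiamine hydrochloride 65.526 mg; L-glutamine 7.718 g; galactose 51.054 g

Scale factor relative to 1 L: 4.02.
magnesium chloride hexahydrate: 1.08 g/L × 4.02 L = 4.342 g
thiamine hydrochloride: 16.3 mg/L × 4.02 L = 65.526 mg
L-glutamine: 1.92 g/L × 4.02 L = 7.718 g
galactose: 12.7 g/L × 4.02 L = 51.054 g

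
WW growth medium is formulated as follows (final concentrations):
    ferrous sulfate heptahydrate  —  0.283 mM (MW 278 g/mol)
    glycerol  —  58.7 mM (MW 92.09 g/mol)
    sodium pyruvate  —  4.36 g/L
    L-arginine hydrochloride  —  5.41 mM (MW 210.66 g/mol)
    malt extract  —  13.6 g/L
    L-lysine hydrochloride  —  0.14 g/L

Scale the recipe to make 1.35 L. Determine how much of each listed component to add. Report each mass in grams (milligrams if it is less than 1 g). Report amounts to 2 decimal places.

Working volume: 1.35 L.
ferrous sulfate heptahydrate: 0.283 mmol/L × 278 mg/mmol × 1.35 L = 106.21 mg
glycerol: 58.7 mmol/L × 92.09 g/mol × 1.35 L ÷ 1000 = 7.30 g
sodium pyruvate: 4.36 g/L × 1.35 L = 5.89 g
L-arginine hydrochloride: 5.41 mmol/L × 210.66 g/mol × 1.35 L ÷ 1000 = 1.54 g
malt extract: 13.6 g/L × 1.35 L = 18.36 g
L-lysine hydrochloride: 0.14 g/L × 1.35 L = 0.189 g = 189.00 mg

ferrous sulfate heptahydrate 106.21 mg; glycerol 7.30 g; sodium pyruvate 5.89 g; L-arginine hydrochloride 1.54 g; malt extract 18.36 g; L-lysine hydrochloride 189.00 mg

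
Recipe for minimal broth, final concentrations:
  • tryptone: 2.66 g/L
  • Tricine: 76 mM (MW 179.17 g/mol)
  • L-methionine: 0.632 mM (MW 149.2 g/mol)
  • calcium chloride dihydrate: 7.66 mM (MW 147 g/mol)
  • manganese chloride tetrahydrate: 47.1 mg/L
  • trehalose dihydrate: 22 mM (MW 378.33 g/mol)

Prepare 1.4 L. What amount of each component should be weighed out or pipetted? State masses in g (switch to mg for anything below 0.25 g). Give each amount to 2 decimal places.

Scale factor relative to 1 L: 1.4.
tryptone: 2.66 g/L × 1.4 L = 3.72 g
Tricine: 76 mmol/L × 179.17 g/mol × 1.4 L ÷ 1000 = 19.06 g
L-methionine: 0.632 mmol/L × 149.2 mg/mmol × 1.4 L = 132.01 mg
calcium chloride dihydrate: 7.66 mmol/L × 147 g/mol × 1.4 L ÷ 1000 = 1.58 g
manganese chloride tetrahydrate: 47.1 mg/L × 1.4 L = 65.94 mg
trehalose dihydrate: 22 mmol/L × 378.33 g/mol × 1.4 L ÷ 1000 = 11.65 g

tryptone 3.72 g; Tricine 19.06 g; L-methionine 132.01 mg; calcium chloride dihydrate 1.58 g; manganese chloride tetrahydrate 65.94 mg; trehalose dihydrate 11.65 g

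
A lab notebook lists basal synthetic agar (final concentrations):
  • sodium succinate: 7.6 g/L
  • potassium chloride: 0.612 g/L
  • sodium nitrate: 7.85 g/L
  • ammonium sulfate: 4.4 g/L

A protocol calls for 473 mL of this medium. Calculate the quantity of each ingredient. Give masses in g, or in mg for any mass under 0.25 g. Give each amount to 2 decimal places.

Working volume: 473 mL = 0.473 L.
sodium succinate: 7.6 g/L × 0.473 L = 3.59 g
potassium chloride: 0.612 g/L × 0.473 L = 0.29 g
sodium nitrate: 7.85 g/L × 0.473 L = 3.71 g
ammonium sulfate: 4.4 g/L × 0.473 L = 2.08 g

sodium succinate 3.59 g; potassium chloride 0.29 g; sodium nitrate 3.71 g; ammonium sulfate 2.08 g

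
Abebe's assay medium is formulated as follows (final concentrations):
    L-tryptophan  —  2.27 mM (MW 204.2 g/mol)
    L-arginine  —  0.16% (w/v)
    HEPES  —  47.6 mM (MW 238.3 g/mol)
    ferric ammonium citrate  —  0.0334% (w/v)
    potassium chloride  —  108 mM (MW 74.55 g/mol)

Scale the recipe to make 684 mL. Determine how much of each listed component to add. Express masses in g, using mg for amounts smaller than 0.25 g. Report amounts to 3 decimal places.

L-tryptophan 0.317 g; L-arginine 1.094 g; HEPES 7.759 g; ferric ammonium citrate 228.456 mg; potassium chloride 5.507 g

Working volume: 684 mL = 0.684 L.
L-tryptophan: 2.27 mmol/L × 204.2 g/mol × 0.684 L ÷ 1000 = 0.317 g
L-arginine: 0.16 g per 100 mL × 684 mL ÷ 100 = 1.094 g
HEPES: 47.6 mmol/L × 238.3 g/mol × 0.684 L ÷ 1000 = 7.759 g
ferric ammonium citrate: 0.0334 g per 100 mL × 684 mL ÷ 100 = 0.228456 g = 228.456 mg
potassium chloride: 108 mmol/L × 74.55 g/mol × 0.684 L ÷ 1000 = 5.507 g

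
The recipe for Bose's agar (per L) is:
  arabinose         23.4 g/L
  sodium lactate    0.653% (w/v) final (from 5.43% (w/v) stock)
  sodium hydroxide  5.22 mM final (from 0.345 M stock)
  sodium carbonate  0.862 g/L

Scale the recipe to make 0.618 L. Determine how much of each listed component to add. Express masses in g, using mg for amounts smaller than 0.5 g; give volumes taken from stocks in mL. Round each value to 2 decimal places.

Working volume: 0.618 L.
arabinose: 23.4 g/L × 0.618 L = 14.46 g
sodium lactate: dilute stock: 0.653% ÷ 5.43% × 618 mL = 74.32 mL
sodium hydroxide: V = C2·V2/C1 = 5.22 mM × 618 mL ÷ 345 mM = 9.35 mL
sodium carbonate: 0.862 g/L × 0.618 L = 0.53 g

arabinose 14.46 g; sodium lactate 74.32 mL; sodium hydroxide 9.35 mL; sodium carbonate 0.53 g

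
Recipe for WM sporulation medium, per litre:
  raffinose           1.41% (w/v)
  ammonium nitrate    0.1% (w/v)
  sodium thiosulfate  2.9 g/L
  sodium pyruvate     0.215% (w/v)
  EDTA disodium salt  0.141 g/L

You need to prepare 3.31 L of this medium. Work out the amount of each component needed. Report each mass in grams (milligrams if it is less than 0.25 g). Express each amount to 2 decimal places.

raffinose 46.67 g; ammonium nitrate 3.31 g; sodium thiosulfate 9.60 g; sodium pyruvate 7.12 g; EDTA disodium salt 0.47 g

Scale factor relative to 1 L: 3.31.
raffinose: 1.41% w/v = 14.1 g/L → 14.1 × 3.31 L = 46.67 g
ammonium nitrate: 0.1% w/v = 1 g/L → 1 × 3.31 L = 3.31 g
sodium thiosulfate: 2.9 g/L × 3.31 L = 9.60 g
sodium pyruvate: 0.215 g per 100 mL × 3310 mL ÷ 100 = 7.12 g
EDTA disodium salt: 0.141 g/L × 3.31 L = 0.47 g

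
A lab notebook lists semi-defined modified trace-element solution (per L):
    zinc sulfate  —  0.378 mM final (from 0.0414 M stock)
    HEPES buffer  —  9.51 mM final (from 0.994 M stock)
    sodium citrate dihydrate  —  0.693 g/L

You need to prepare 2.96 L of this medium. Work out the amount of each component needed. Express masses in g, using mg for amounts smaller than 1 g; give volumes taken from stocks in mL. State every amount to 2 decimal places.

zinc sulfate 27.03 mL; HEPES buffer 28.32 mL; sodium citrate dihydrate 2.05 g

Scale factor relative to 1 L: 2.96.
zinc sulfate: V = C2·V2/C1 = 0.378 mM × 2960 mL ÷ 41.4 mM = 27.03 mL
HEPES buffer: C1V1 = C2V2 → 9.51 mM × 2960 mL ÷ 994 mM = 28.32 mL
sodium citrate dihydrate: 0.693 g/L × 2.96 L = 2.05 g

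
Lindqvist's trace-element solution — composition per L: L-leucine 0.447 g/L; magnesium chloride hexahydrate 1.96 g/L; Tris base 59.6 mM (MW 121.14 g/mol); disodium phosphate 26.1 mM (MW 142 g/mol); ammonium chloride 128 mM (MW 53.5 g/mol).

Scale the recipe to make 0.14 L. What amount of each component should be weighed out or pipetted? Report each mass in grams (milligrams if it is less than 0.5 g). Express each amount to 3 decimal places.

Working volume: 0.14 L.
L-leucine: 0.447 g/L × 0.14 L = 0.06258 g = 62.580 mg
magnesium chloride hexahydrate: 1.96 g/L × 0.14 L = 0.2744 g = 274.400 mg
Tris base: 59.6 mmol/L × 121.14 g/mol × 0.14 L ÷ 1000 = 1.011 g
disodium phosphate: 26.1 mmol/L × 142 g/mol × 0.14 L ÷ 1000 = 0.519 g
ammonium chloride: 128 mmol/L × 53.5 g/mol × 0.14 L ÷ 1000 = 0.959 g

L-leucine 62.580 mg; magnesium chloride hexahydrate 274.400 mg; Tris base 1.011 g; disodium phosphate 0.519 g; ammonium chloride 0.959 g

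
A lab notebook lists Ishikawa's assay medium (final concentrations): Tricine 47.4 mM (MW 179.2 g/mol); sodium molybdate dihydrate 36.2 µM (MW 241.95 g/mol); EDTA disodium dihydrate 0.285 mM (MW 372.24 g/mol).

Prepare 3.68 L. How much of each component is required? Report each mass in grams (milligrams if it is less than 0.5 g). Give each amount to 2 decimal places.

Tricine 31.26 g; sodium molybdate dihydrate 32.23 mg; EDTA disodium dihydrate 390.41 mg

Scale factor relative to 1 L: 3.68.
Tricine: 47.4 mmol/L × 179.2 g/mol × 3.68 L ÷ 1000 = 31.26 g
sodium molybdate dihydrate: 36.2 µmol/L × 241.95 g/mol × 3.68 L ÷ 1000 = 32.23 mg
EDTA disodium dihydrate: 0.285 mmol/L × 372.24 mg/mmol × 3.68 L = 390.41 mg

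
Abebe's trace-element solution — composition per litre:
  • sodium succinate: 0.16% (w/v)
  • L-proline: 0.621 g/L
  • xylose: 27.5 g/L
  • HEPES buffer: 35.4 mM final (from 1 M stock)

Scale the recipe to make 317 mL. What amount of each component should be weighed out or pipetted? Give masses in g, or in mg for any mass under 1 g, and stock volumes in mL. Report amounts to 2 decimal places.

sodium succinate 507.20 mg; L-proline 196.86 mg; xylose 8.72 g; HEPES buffer 11.22 mL

Target volume = 317 mL = 0.317 L.
sodium succinate: 0.16 g per 100 mL × 317 mL ÷ 100 = 0.5072 g = 507.20 mg
L-proline: 0.621 g/L × 0.317 L = 0.196857 g = 196.86 mg
xylose: 27.5 g/L × 0.317 L = 8.72 g
HEPES buffer: dilute stock: 35.4 mM × 317 mL ÷ 1000 mM = 11.22 mL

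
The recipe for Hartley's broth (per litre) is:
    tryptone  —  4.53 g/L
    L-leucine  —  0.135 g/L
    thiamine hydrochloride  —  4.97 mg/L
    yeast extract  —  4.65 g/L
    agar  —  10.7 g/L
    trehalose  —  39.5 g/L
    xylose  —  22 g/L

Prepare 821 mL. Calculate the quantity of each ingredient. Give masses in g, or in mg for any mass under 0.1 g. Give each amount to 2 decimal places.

tryptone 3.72 g; L-leucine 0.11 g; thiamine hydrochloride 4.08 mg; yeast extract 3.82 g; agar 8.78 g; trehalose 32.43 g; xylose 18.06 g

Working volume: 821 mL = 0.821 L.
tryptone: 4.53 g/L × 0.821 L = 3.72 g
L-leucine: 0.135 g/L × 0.821 L = 0.11 g
thiamine hydrochloride: 4.97 mg/L × 0.821 L = 4.08 mg
yeast extract: 4.65 g/L × 0.821 L = 3.82 g
agar: 10.7 g/L × 0.821 L = 8.78 g
trehalose: 39.5 g/L × 0.821 L = 32.43 g
xylose: 22 g/L × 0.821 L = 18.06 g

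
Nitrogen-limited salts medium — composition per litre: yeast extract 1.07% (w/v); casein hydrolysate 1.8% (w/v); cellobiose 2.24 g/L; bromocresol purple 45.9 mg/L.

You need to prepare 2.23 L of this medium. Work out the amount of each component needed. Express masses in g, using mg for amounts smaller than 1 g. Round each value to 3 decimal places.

Working volume: 2.23 L.
yeast extract: 1.07% w/v = 10.7 g/L → 10.7 × 2.23 L = 23.861 g
casein hydrolysate: 1.8% w/v = 18 g/L → 18 × 2.23 L = 40.140 g
cellobiose: 2.24 g/L × 2.23 L = 4.995 g
bromocresol purple: 45.9 mg/L × 2.23 L = 102.357 mg

yeast extract 23.861 g; casein hydrolysate 40.140 g; cellobiose 4.995 g; bromocresol purple 102.357 mg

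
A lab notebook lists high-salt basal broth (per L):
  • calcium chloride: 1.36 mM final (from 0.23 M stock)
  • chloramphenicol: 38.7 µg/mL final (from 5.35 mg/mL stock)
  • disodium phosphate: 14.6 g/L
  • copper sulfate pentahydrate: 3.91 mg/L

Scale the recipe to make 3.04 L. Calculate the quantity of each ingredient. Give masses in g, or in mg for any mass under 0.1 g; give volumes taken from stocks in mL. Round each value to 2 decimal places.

Working volume: 3.04 L.
calcium chloride: C1V1 = C2V2 → 1.36 mM × 3040 mL ÷ 230 mM = 17.98 mL
chloramphenicol: dilute stock: 38.7 µg/mL × 3040 mL ÷ 5350 µg/mL = 21.99 mL
disodium phosphate: 14.6 g/L × 3.04 L = 44.38 g
copper sulfate pentahydrate: 3.91 mg/L × 3.04 L = 11.89 mg

calcium chloride 17.98 mL; chloramphenicol 21.99 mL; disodium phosphate 44.38 g; copper sulfate pentahydrate 11.89 mg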